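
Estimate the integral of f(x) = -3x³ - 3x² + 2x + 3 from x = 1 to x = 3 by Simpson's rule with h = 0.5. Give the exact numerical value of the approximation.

h = (3 − 1)/4 = 0.5.
Nodes x₀,…,x₄ = 1, 1.5, 2, 2.5, 3.
f(x) = -3x³ - 3x² + 2x + 3: f₀=-1, f₁=-10.875, f₂=-29, f₃=-57.625, f₄=-99.
(h/3)·[f₀ + 4f₁ + 2f₂ + 4f₃ + f₄] = 0.166667·(-432) = -72.

-72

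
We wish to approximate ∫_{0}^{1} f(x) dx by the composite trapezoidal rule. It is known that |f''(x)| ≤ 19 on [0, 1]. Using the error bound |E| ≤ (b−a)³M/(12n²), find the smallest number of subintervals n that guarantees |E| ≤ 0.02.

Need 19/(12n²) ≤ 0.02.
n² ≥ 19/(12·0.02) = 79.1667 ⇒ n ≥ 8.8976, so the smallest n is 9.

9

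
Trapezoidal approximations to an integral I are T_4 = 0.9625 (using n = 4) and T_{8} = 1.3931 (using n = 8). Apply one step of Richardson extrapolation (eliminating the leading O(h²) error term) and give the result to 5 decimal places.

1.53663

R = (4·T_{8} − T_4) / 3 = (4·1.3931 − 0.9625)/3 = (4.6099)/3 = 1.53663.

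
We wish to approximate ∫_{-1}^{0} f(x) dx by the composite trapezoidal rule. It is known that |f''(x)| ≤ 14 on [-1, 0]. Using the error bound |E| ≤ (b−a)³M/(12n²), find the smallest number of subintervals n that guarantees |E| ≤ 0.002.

25

Need 14/(12n²) ≤ 0.002.
n² ≥ 14/(12·0.002) = 583.333 ⇒ n ≥ 24.1523, so the smallest n is 25.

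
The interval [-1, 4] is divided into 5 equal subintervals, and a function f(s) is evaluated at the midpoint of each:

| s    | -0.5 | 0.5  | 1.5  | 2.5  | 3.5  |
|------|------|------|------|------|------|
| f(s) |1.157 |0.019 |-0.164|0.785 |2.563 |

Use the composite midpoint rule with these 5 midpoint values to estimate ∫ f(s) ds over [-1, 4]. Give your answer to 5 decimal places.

4.36000

h = 1, n = 5.
h·[y(m₁) + y(m₂) + y(m₃) + y(m₄) + y(m₅)] = 1·(4.360) = 4.36000.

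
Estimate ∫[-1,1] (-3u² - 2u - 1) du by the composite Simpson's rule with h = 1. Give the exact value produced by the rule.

-4

h = (1 − (-1))/2 = 1.
Nodes u₀,…,u₂ = -1, 0, 1.
f(u) = -3u² - 2u - 1: f₀=-2, f₁=-1, f₂=-6.
(h/3)·[f₀ + 4f₁ + f₂] = 0.333333·(-12) = -4.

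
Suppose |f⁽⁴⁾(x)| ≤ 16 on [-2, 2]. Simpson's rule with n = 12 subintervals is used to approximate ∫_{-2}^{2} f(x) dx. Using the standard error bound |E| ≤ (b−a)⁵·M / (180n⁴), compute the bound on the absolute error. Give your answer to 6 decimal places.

0.004390

|E| ≤ (4)⁵·16 / (180·12⁴) = 16384/3732480 = 0.004390.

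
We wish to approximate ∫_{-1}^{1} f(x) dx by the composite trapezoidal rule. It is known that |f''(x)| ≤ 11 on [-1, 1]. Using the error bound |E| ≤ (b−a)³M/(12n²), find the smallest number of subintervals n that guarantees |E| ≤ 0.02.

20

Need 88/(12n²) ≤ 0.02.
n² ≥ 88/(12·0.02) = 366.667 ⇒ n ≥ 19.1485, so the smallest n is 20.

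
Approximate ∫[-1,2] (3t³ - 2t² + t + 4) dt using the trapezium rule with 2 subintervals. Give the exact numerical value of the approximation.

21.5625

h = (2 − (-1))/2 = 1.5.
Nodes t₀,…,t₂ = -1, 0.5, 2.
f(t) = 3t³ - 2t² + t + 4: f₀=-2, f₁=4.375, f₂=22.
(h/2)·[f₀ + 2f₁ + f₂] = 0.75·(28.75) = 21.5625.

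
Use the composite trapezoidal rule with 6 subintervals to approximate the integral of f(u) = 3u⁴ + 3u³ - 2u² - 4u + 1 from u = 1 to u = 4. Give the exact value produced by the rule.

754.34375

h = (4 − 1)/6 = 0.5.
Nodes u₀,…,u₆ = 1, 1.5, 2, 2.5, 3, 3.5, 4.
f(u) = 3u⁴ + 3u³ - 2u² - 4u + 1: f₀=1, f₁=15.8125, f₂=57, f₃=142.5625, f₄=295, f₅=541.3125, f₆=913.
(h/2)·[f₀ + 2f₁ + 2f₂ + 2f₃ + 2f₄ + 2f₅ + f₆] = 0.25·(3017.375) = 754.34375.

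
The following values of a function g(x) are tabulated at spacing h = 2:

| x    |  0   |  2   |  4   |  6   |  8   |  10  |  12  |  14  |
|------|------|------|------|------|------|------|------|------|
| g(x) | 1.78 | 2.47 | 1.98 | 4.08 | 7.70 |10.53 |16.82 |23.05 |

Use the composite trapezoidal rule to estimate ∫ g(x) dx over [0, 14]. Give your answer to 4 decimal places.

h = 2, n = 7.
(h/2)·[y₀ + 2y₁ + 2y₂ + 2y₃ + 2y₄ + 2y₅ + 2y₆ + y₇] = 1·(111.99) = 111.9900.

111.9900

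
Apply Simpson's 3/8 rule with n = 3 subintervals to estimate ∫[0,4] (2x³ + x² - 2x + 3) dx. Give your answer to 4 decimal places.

145.3333

h = (4 − 0)/3 = 1.333333.
Nodes x₀,…,x₃ = 0, 1.333333, 2.666667, 4.
f(x) = 2x³ + x² - 2x + 3: f₀=3, f₁=6.851852, f₂=42.703704, f₃=139.
(3h/8)·[f₀ + 3f₁ + 3f₂ + f₃] = 0.5·(290.666667) = 145.3333.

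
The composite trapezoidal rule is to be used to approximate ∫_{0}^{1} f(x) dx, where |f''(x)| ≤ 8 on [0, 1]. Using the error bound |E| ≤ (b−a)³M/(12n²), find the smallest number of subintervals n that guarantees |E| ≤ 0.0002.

58

Need 8/(12n²) ≤ 0.0002.
n² ≥ 8/(12·0.0002) = 3333.33 ⇒ n ≥ 57.7350, so the smallest n is 58.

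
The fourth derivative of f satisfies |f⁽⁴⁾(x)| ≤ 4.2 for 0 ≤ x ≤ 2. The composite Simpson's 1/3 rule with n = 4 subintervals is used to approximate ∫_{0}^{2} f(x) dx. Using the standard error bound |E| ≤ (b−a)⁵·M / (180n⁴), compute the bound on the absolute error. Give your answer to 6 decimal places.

|E| ≤ (2)⁵·4.2 / (180·4⁴) = 134.4/46080 = 0.002917.

0.002917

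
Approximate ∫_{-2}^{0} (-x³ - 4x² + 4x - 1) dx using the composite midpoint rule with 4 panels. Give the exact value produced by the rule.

h = (0 − (-2))/4 = 0.5.
Midpoints m₁,…,m₄ = -1.75, -1.25, -0.75, -0.25.
f(m₁)=-14.890625, f(m₂)=-10.296875, f(m₃)=-5.828125, f(m₄)=-2.234375.
h·[f(m₁) + f(m₂) + f(m₃) + f(m₄)] = 0.5·(-33.25) = -16.625.

-16.625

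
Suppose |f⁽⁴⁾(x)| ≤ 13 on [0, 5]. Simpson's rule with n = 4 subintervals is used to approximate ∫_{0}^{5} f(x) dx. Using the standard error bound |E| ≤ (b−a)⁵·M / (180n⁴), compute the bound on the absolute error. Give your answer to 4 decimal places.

|E| ≤ (5)⁵·13 / (180·4⁴) = 40625/46080 = 0.8816.

0.8816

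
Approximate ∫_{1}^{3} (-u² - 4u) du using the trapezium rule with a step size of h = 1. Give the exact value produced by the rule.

-25

h = (3 − 1)/2 = 1.
Nodes u₀,…,u₂ = 1, 2, 3.
f(u) = -u² - 4u: f₀=-5, f₁=-12, f₂=-21.
(h/2)·[f₀ + 2f₁ + f₂] = 0.5·(-50) = -25.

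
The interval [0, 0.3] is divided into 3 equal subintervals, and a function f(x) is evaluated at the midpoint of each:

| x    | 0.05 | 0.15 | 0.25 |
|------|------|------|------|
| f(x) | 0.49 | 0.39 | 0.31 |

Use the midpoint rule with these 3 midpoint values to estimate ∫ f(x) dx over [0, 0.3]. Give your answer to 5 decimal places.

0.11900

h = 0.1, n = 3.
h·[y(m₁) + y(m₂) + y(m₃)] = 0.1·(1.19) = 0.11900.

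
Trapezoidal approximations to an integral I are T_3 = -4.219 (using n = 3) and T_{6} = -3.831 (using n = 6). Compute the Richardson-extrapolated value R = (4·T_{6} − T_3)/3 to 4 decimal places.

-3.7017

R = (4·T_{6} − T_3) / 3 = (4·(-3.831) − (-4.219))/3 = (-11.105)/3 = -3.7017.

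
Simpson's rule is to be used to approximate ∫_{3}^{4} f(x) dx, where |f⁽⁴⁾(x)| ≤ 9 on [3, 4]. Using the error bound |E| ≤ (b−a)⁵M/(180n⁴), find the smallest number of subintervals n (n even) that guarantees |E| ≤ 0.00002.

8

Need 9/(180n⁴) ≤ 0.00002.
n⁴ ≥ 9/(180·0.00002) = 2500 ⇒ n ≥ 7.0711, so the smallest even n is 8. (n must be even for Simpson's rule.)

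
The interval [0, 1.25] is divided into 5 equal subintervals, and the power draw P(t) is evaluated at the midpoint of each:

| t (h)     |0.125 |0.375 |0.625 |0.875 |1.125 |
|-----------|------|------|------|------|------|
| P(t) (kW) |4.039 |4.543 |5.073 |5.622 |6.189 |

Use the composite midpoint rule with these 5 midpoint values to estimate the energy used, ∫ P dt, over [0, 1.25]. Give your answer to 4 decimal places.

h = 0.25, n = 5.
h·[y(m₁) + y(m₂) + y(m₃) + y(m₄) + y(m₅)] = 0.25·(25.466) = 6.3665.

6.3665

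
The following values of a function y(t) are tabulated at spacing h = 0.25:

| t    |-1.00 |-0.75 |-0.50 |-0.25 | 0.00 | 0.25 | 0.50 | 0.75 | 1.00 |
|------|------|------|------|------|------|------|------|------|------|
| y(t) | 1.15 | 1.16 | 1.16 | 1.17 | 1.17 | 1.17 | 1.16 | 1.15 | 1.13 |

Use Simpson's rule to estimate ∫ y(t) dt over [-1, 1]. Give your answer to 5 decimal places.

2.32167

h = 0.25, n = 8.
(h/3)·[y₀ + 4y₁ + 2y₂ + 4y₃ + 2y₄ + 4y₅ + 2y₆ + 4y₇ + y₈] = 0.083333·(27.86) = 2.32167.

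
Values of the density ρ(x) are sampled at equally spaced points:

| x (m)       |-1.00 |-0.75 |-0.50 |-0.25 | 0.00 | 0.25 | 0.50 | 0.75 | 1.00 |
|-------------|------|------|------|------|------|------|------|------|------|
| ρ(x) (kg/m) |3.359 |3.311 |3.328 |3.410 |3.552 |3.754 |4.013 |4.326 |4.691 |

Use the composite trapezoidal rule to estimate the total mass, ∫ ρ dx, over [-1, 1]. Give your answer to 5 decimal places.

7.42975

h = 0.25, n = 8.
(h/2)·[y₀ + 2y₁ + 2y₂ + 2y₃ + 2y₄ + 2y₅ + 2y₆ + 2y₇ + y₈] = 0.125·(59.438) = 7.42975.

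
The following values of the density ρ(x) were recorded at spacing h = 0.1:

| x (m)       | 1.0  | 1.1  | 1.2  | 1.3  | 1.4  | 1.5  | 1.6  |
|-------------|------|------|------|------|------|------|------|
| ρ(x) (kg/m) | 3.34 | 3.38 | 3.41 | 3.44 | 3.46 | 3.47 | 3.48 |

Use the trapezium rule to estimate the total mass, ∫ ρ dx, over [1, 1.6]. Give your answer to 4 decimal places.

2.0570

h = 0.1, n = 6.
(h/2)·[y₀ + 2y₁ + 2y₂ + 2y₃ + 2y₄ + 2y₅ + y₆] = 0.05·(41.14) = 2.0570.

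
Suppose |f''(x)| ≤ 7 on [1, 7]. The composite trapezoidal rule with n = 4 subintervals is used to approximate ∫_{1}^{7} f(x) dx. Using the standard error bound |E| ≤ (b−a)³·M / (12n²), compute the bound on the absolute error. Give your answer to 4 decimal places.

7.8750

|E| ≤ (6)³·7 / (12·4²) = 1512/192 = 7.8750.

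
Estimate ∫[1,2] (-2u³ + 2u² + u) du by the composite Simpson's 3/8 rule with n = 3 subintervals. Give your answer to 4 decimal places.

-1.3333

h = (2 − 1)/3 = 0.333333.
Nodes u₀,…,u₃ = 1, 1.333333, 1.666667, 2.
f(u) = -2u³ + 2u² + u: f₀=1, f₁=0.148148, f₂=-2.037037, f₃=-6.
(3h/8)·[f₀ + 3f₁ + 3f₂ + f₃] = 0.125·(-10.666667) = -1.3333.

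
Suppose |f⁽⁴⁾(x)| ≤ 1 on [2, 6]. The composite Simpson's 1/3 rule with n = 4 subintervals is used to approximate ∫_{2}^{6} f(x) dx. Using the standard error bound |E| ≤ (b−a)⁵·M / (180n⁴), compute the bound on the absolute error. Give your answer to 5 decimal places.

|E| ≤ (4)⁵·1 / (180·4⁴) = 1024/46080 = 0.02222.

0.02222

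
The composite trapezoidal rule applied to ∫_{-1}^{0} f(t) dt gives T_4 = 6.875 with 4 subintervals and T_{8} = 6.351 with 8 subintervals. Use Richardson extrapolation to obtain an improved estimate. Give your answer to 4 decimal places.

R = (4·T_{8} − T_4) / 3 = (4·6.351 − 6.875)/3 = (18.529)/3 = 6.1763.

6.1763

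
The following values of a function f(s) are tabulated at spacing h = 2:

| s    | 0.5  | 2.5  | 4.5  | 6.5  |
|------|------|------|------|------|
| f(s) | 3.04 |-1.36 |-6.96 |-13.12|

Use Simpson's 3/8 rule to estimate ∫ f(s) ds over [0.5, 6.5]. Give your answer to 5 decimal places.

-26.28000

h = 2, n = 3.
(3h/8)·[y₀ + 3y₁ + 3y₂ + y₃] = 0.75·(-35.04) = -26.28000.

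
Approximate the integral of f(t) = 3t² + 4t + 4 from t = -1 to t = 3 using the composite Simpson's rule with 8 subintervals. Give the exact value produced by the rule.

h = (3 − (-1))/8 = 0.5.
Nodes t₀,…,t₈ = -1, -0.5, 0, 0.5, 1, 1.5, 2, 2.5, 3.
f(t) = 3t² + 4t + 4: f₀=3, f₁=2.75, f₂=4, f₃=6.75, f₄=11, f₅=16.75, f₆=24, f₇=32.75, f₈=43.
(h/3)·[f₀ + 4f₁ + 2f₂ + 4f₃ + 2f₄ + 4f₅ + 2f₆ + 4f₇ + f₈] = 0.166667·(360) = 60.

60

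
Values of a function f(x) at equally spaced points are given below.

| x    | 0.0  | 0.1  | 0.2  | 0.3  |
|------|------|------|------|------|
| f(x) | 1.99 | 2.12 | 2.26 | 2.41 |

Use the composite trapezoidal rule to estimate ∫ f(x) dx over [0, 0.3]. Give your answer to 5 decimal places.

h = 0.1, n = 3.
(h/2)·[y₀ + 2y₁ + 2y₂ + y₃] = 0.05·(13.16) = 0.65800.

0.65800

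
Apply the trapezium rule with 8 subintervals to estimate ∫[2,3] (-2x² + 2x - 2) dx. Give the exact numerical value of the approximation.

-9.671875

h = (3 − 2)/8 = 0.125.
Nodes x₀,…,x₈ = 2, 2.125, 2.25, 2.375, 2.5, 2.625, 2.75, 2.875, 3.
f(x) = -2x² + 2x - 2: f₀=-6, f₁=-6.78125, f₂=-7.625, f₃=-8.53125, f₄=-9.5, f₅=-10.53125, f₆=-11.625, f₇=-12.78125, f₈=-14.
(h/2)·[f₀ + 2f₁ + 2f₂ + 2f₃ + 2f₄ + 2f₅ + 2f₆ + 2f₇ + f₈] = 0.0625·(-154.75) = -9.671875.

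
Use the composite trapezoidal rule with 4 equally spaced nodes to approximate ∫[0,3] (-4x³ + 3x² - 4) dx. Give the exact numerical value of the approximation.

h = (3 − 0)/3 = 1.
Nodes x₀,…,x₃ = 0, 1, 2, 3.
f(x) = -4x³ + 3x² - 4: f₀=-4, f₁=-5, f₂=-24, f₃=-85.
(h/2)·[f₀ + 2f₁ + 2f₂ + f₃] = 0.5·(-147) = -73.5.

-73.5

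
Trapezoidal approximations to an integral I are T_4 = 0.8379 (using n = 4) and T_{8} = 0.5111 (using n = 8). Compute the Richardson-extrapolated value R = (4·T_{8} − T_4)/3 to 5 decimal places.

0.40217

R = (4·T_{8} − T_4) / 3 = (4·0.5111 − 0.8379)/3 = (1.2065)/3 = 0.40217.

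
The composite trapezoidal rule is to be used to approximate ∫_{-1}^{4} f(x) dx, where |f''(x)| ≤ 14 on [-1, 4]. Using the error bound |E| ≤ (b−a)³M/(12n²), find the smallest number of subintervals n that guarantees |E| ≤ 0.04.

Need 1750/(12n²) ≤ 0.04.
n² ≥ 1750/(12·0.04) = 3645.83 ⇒ n ≥ 60.3807, so the smallest n is 61.

61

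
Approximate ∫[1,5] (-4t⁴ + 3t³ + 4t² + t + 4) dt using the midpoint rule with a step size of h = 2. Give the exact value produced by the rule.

-1556

h = (5 − 1)/2 = 2.
Midpoints m₁,…,m₂ = 2, 4.
f(m₁)=-18, f(m₂)=-760.
h·[f(m₁) + f(m₂)] = 2·(-778) = -1556.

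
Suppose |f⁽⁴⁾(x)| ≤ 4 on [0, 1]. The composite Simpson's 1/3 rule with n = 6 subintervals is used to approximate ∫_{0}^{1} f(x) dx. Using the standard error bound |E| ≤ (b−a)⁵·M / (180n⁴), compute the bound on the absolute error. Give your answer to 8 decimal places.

|E| ≤ (1)⁵·4 / (180·6⁴) = 4/233280 = 0.00001715.

0.00001715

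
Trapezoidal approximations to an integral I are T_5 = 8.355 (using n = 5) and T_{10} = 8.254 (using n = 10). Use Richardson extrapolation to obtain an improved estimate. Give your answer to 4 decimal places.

8.2203

R = (4·T_{10} − T_5) / 3 = (4·8.254 − 8.355)/3 = (24.661)/3 = 8.2203.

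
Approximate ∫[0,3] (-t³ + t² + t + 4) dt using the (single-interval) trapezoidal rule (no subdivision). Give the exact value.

-10.5

T = (b−a)/2 · [f(0) + f(3)] = 1.5·[4 + (-11)] = -10.5.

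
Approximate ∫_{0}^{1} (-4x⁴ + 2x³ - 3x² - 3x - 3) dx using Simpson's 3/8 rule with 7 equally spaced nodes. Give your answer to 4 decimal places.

-5.8009

h = (1 − 0)/6 = 0.166667.
Nodes x₀,…,x₆ = 0, 0.166667, 0.333333, 0.5, 0.666667, 0.833333, 1.
f(x) = -4x⁴ + 2x³ - 3x² - 3x - 3: f₀=-3, f₁=-3.577160, f₂=-4.308642, f₃=-5.25, f₄=-6.530864, f₅=-8.354938, f₆=-11.
(3h/8)·[f₀ + 3f₁ + 3f₂ + 2f₃ + 3f₄ + 3f₅ + f₆] = 0.0625·(-92.814815) = -5.8009.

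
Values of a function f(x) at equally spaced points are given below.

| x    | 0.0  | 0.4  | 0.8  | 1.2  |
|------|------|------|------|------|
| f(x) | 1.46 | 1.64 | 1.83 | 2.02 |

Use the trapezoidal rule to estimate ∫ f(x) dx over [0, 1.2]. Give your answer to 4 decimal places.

2.0840

h = 0.4, n = 3.
(h/2)·[y₀ + 2y₁ + 2y₂ + y₃] = 0.2·(10.42) = 2.0840.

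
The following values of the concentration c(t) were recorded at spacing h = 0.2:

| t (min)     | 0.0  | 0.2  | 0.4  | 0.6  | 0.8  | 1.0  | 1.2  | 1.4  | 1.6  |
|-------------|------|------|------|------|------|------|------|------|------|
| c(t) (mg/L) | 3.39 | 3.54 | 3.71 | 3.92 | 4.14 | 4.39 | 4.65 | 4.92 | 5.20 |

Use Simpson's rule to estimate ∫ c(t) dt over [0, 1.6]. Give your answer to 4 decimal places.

h = 0.2, n = 8.
(h/3)·[y₀ + 4y₁ + 2y₂ + 4y₃ + 2y₄ + 4y₅ + 2y₆ + 4y₇ + y₈] = 0.066667·(100.67) = 6.7113.

6.7113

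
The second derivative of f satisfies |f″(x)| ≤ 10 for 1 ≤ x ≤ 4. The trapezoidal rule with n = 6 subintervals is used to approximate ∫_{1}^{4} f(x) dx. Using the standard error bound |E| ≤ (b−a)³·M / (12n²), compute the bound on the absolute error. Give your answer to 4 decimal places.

|E| ≤ (3)³·10 / (12·6²) = 270/432 = 0.6250.

0.6250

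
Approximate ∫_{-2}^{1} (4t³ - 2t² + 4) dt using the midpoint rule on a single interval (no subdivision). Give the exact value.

M = (b−a)·f(-0.5) = 3·(3) = 9.

9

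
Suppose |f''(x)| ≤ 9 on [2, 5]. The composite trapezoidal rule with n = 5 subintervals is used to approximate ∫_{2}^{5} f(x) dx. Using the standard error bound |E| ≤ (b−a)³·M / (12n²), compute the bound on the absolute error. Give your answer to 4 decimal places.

0.8100

|E| ≤ (3)³·9 / (12·5²) = 243/300 = 0.8100.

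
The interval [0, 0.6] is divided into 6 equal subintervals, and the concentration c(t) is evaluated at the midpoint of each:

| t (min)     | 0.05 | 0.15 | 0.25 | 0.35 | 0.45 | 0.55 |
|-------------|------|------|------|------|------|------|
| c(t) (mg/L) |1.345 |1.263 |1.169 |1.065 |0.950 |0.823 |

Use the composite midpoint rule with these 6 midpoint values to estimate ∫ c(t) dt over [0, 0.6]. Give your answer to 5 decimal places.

0.66150

h = 0.1, n = 6.
h·[y(m₁) + y(m₂) + y(m₃) + y(m₄) + y(m₅) + y(m₆)] = 0.1·(6.615) = 0.66150.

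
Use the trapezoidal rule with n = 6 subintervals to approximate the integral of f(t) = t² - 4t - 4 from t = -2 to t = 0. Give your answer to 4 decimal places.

2.7037

h = (0 − (-2))/6 = 0.333333.
Nodes t₀,…,t₆ = -2, -1.666667, -1.333333, -1, -0.666667, -0.333333, 0.
f(t) = t² - 4t - 4: f₀=8, f₁=5.444444, f₂=3.111111, f₃=1, f₄=-0.888889, f₅=-2.555556, f₆=-4.
(h/2)·[f₀ + 2f₁ + 2f₂ + 2f₃ + 2f₄ + 2f₅ + f₆] = 0.166667·(16.222222) = 2.7037.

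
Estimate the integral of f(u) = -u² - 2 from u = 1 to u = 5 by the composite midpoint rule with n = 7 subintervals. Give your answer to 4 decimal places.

-49.2245

h = (5 − 1)/7 = 0.571429.
Midpoints m₁,…,m₇ = 1.285714, 1.857143, 2.428571, 3, 3.571429, 4.142857, 4.714286.
f(m₁)=-3.653061, f(m₂)=-5.448980, f(m₃)=-7.897959, f(m₄)=-11, f(m₅)=-14.755102, f(m₆)=-19.163265, f(m₇)=-24.224490.
h·[f(m₁) + f(m₂) + f(m₃) + f(m₄) + f(m₅) + f(m₆) + f(m₇)] = 0.571429·(-86.142857) = -49.2245.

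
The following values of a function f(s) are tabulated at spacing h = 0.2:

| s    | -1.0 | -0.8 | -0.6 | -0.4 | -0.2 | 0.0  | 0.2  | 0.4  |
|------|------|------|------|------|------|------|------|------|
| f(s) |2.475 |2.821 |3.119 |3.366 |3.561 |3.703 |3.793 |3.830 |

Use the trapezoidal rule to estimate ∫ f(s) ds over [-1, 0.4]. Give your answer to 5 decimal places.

h = 0.2, n = 7.
(h/2)·[y₀ + 2y₁ + 2y₂ + 2y₃ + 2y₄ + 2y₅ + 2y₆ + y₇] = 0.1·(47.031) = 4.70310.

4.70310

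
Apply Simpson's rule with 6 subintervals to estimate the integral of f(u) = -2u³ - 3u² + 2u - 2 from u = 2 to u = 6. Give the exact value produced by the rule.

-824

h = (6 − 2)/6 = 0.666667.
Nodes u₀,…,u₆ = 2, 2.666667, 3.333333, 4, 4.666667, 5.333333, 6.
f(u) = -2u³ - 3u² + 2u - 2: f₀=-26, f₁=-55.925926, f₂=-102.740741, f₃=-170, f₄=-261.259259, f₅=-380.074074, f₆=-530.
(h/3)·[f₀ + 4f₁ + 2f₂ + 4f₃ + 2f₄ + 4f₅ + f₆] = 0.222222·(-3708) = -824.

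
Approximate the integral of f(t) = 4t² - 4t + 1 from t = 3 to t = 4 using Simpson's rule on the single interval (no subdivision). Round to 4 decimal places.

S = (b−a)/6 · [f(3) + 4f(3.5) + f(4)] = 0.166667·[25 + 4·36 + 49] = 36.3333.

36.3333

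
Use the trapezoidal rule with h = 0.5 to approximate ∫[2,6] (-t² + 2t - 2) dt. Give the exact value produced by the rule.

-45.5

h = (6 − 2)/8 = 0.5.
Nodes t₀,…,t₈ = 2, 2.5, 3, 3.5, 4, 4.5, 5, 5.5, 6.
f(t) = -t² + 2t - 2: f₀=-2, f₁=-3.25, f₂=-5, f₃=-7.25, f₄=-10, f₅=-13.25, f₆=-17, f₇=-21.25, f₈=-26.
(h/2)·[f₀ + 2f₁ + 2f₂ + 2f₃ + 2f₄ + 2f₅ + 2f₆ + 2f₇ + f₈] = 0.25·(-182) = -45.5.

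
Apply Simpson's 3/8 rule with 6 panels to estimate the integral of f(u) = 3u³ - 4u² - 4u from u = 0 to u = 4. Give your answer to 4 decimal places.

h = (4 − 0)/6 = 0.666667.
Nodes u₀,…,u₆ = 0, 0.666667, 1.333333, 2, 2.666667, 3.333333, 4.
f(u) = 3u³ - 4u² - 4u: f₀=0, f₁=-3.555556, f₂=-5.333333, f₃=0, f₄=17.777778, f₅=53.333333, f₆=112.
(3h/8)·[f₀ + 3f₁ + 3f₂ + 2f₃ + 3f₄ + 3f₅ + f₆] = 0.25·(298.666667) = 74.6667.

74.6667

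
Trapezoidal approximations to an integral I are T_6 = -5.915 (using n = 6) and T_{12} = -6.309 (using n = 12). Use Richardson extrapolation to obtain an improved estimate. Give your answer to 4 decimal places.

-6.4403

R = (4·T_{12} − T_6) / 3 = (4·(-6.309) − (-5.915))/3 = (-19.321)/3 = -6.4403.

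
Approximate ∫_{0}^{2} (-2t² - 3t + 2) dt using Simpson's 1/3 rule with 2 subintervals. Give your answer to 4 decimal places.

-7.3333

h = (2 − 0)/2 = 1.
Nodes t₀,…,t₂ = 0, 1, 2.
f(t) = -2t² - 3t + 2: f₀=2, f₁=-3, f₂=-12.
(h/3)·[f₀ + 4f₁ + f₂] = 0.333333·(-22) = -7.3333.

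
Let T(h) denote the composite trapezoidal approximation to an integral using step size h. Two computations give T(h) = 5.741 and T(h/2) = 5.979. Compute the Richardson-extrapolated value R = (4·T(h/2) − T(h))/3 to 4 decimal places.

R = (4·T(h/2) − T(h)) / 3 = (4·5.979 − 5.741)/3 = (18.175)/3 = 6.0583.

6.0583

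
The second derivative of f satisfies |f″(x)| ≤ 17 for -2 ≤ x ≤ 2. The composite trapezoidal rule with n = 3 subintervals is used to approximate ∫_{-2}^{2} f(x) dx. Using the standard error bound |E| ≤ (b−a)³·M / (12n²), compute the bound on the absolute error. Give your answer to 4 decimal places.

10.0741

|E| ≤ (4)³·17 / (12·3²) = 1088/108 = 10.0741.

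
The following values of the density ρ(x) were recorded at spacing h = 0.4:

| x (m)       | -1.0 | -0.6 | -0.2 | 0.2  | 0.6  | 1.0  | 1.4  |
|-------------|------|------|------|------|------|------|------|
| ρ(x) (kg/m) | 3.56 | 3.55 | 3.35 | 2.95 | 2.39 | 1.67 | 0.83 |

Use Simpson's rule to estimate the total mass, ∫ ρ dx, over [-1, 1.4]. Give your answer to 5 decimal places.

6.47333

h = 0.4, n = 6.
(h/3)·[y₀ + 4y₁ + 2y₂ + 4y₃ + 2y₄ + 4y₅ + y₆] = 0.133333·(48.55) = 6.47333.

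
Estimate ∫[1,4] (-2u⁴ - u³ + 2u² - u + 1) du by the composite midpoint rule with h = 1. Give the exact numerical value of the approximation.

-413.25

h = (4 − 1)/3 = 1.
Midpoints m₁,…,m₃ = 1.5, 2.5, 3.5.
f(m₁)=-9.5, f(m₂)=-82.75, f(m₃)=-321.
h·[f(m₁) + f(m₂) + f(m₃)] = 1·(-413.25) = -413.25.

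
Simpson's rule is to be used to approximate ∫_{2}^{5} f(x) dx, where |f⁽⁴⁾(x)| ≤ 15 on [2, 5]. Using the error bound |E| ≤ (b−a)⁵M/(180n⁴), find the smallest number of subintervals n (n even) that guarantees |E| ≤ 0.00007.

24

Need 3645/(180n⁴) ≤ 0.00007.
n⁴ ≥ 3645/(180·0.00007) = 289286 ⇒ n ≥ 23.1917, so the smallest even n is 24. (n must be even for Simpson's rule.)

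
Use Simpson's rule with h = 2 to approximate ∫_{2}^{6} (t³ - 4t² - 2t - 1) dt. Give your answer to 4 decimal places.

h = (6 − 2)/2 = 2.
Nodes t₀,…,t₂ = 2, 4, 6.
f(t) = t³ - 4t² - 2t - 1: f₀=-13, f₁=-9, f₂=59.
(h/3)·[f₀ + 4f₁ + f₂] = 0.666667·(10) = 6.6667.

6.6667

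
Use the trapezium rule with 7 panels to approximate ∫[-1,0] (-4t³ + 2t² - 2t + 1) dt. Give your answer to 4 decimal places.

h = (0 − (-1))/7 = 0.142857.
Nodes t₀,…,t₇ = -1, -0.857143, -0.714286, -0.571429, -0.428571, -0.285714, -0.142857, 0.
f(t) = -4t³ + 2t² - 2t + 1: f₀=9, f₁=6.702624, f₂=4.906706, f₃=3.542274, f₄=2.539359, f₅=1.827988, f₆=1.338192, f₇=1.
(h/2)·[f₀ + 2f₁ + 2f₂ + 2f₃ + 2f₄ + 2f₅ + 2f₆ + f₇] = 0.071429·(51.714286) = 3.6939.

3.6939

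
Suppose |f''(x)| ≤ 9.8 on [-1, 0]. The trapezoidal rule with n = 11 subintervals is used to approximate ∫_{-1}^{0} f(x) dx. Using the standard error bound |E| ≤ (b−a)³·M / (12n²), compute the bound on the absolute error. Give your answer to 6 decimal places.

|E| ≤ (1)³·9.8 / (12·11²) = 9.8/1452 = 0.006749.

0.006749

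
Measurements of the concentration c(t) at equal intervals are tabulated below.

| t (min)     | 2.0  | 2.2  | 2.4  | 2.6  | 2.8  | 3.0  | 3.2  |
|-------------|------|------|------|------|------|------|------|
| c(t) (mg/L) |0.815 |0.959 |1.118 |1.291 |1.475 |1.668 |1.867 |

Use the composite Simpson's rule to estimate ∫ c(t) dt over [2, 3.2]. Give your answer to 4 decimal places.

1.5693

h = 0.2, n = 6.
(h/3)·[y₀ + 4y₁ + 2y₂ + 4y₃ + 2y₄ + 4y₅ + y₆] = 0.066667·(23.540) = 1.5693.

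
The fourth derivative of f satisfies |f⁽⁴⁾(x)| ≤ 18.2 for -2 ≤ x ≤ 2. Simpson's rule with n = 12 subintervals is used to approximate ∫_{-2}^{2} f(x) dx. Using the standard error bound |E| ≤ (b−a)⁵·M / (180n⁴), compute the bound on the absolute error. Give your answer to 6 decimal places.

|E| ≤ (4)⁵·18.2 / (180·12⁴) = 18636.8/3732480 = 0.004993.

0.004993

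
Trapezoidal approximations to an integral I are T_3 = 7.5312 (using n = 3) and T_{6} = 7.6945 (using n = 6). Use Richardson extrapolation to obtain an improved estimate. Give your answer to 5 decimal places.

7.74893

R = (4·T_{6} − T_3) / 3 = (4·7.6945 − 7.5312)/3 = (23.2468)/3 = 7.74893.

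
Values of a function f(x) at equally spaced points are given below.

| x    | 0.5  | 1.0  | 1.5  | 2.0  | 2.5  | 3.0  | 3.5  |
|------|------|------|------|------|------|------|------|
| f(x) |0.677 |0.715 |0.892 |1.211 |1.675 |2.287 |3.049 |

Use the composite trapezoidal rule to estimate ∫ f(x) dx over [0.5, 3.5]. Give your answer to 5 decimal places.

4.32150

h = 0.5, n = 6.
(h/2)·[y₀ + 2y₁ + 2y₂ + 2y₃ + 2y₄ + 2y₅ + y₆] = 0.25·(17.286) = 4.32150.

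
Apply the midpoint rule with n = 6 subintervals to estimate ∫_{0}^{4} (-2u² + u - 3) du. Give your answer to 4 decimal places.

h = (4 − 0)/6 = 0.666667.
Midpoints m₁,…,m₆ = 0.333333, 1, 1.666667, 2.333333, 3, 3.666667.
f(m₁)=-2.888889, f(m₂)=-4, f(m₃)=-6.888889, f(m₄)=-11.555556, f(m₅)=-18, f(m₆)=-26.222222.
h·[f(m₁) + f(m₂) + f(m₃) + f(m₄) + f(m₅) + f(m₆)] = 0.666667·(-69.555556) = -46.3704.

-46.3704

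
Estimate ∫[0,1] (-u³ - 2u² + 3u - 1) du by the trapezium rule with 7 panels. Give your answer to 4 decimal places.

h = (1 − 0)/7 = 0.142857.
Nodes u₀,…,u₇ = 0, 0.142857, 0.285714, 0.428571, 0.571429, 0.714286, 0.857143, 1.
f(u) = -u³ - 2u² + 3u - 1: f₀=-1, f₁=-0.615160, f₂=-0.329446, f₃=-0.160350, f₄=-0.125364, f₅=-0.241983, f₆=-0.527697, f₇=-1.
(h/2)·[f₀ + 2f₁ + 2f₂ + 2f₃ + 2f₄ + 2f₅ + 2f₆ + f₇] = 0.071429·(-6) = -0.4286.

-0.4286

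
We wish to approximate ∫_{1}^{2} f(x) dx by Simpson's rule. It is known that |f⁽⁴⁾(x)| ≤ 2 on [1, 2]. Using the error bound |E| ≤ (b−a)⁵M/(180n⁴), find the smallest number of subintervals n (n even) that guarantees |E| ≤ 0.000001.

Need 2/(180n⁴) ≤ 0.000001.
n⁴ ≥ 2/(180·0.000001) = 11111.1 ⇒ n ≥ 10.2669, so the smallest even n is 12. (n must be even for Simpson's rule.)

12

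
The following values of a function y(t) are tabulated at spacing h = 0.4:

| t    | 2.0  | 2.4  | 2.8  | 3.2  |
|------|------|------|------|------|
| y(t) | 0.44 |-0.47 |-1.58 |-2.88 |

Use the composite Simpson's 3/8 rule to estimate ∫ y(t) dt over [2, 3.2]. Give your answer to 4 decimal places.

h = 0.4, n = 3.
(3h/8)·[y₀ + 3y₁ + 3y₂ + y₃] = 0.15·(-8.59) = -1.2885.

-1.2885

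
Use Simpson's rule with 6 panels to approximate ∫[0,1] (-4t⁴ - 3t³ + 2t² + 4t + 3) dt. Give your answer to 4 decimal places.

h = (1 − 0)/6 = 0.166667.
Nodes t₀,…,t₆ = 0, 0.166667, 0.333333, 0.5, 0.666667, 0.833333, 1.
f(t) = -4t⁴ - 3t³ + 2t² + 4t + 3: f₀=3, f₁=3.705247, f₂=4.395062, f₃=4.875, f₄=4.876543, f₅=4.057099, f₆=2.
(h/3)·[f₀ + 4f₁ + 2f₂ + 4f₃ + 2f₄ + 4f₅ + f₆] = 0.055556·(74.092593) = 4.1163.

4.1163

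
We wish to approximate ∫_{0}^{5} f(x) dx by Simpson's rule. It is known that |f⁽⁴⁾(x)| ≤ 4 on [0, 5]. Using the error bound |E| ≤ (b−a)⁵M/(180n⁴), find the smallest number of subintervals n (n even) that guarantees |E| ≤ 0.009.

10

Need 12500/(180n⁴) ≤ 0.009.
n⁴ ≥ 12500/(180·0.009) = 7716.05 ⇒ n ≥ 9.3724, so the smallest even n is 10. (n must be even for Simpson's rule.)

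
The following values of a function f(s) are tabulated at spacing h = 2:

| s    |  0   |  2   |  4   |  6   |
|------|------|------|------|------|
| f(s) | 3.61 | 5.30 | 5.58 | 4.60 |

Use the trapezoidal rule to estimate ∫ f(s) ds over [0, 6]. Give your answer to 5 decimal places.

h = 2, n = 3.
(h/2)·[y₀ + 2y₁ + 2y₂ + y₃] = 1·(29.97) = 29.97000.

29.97000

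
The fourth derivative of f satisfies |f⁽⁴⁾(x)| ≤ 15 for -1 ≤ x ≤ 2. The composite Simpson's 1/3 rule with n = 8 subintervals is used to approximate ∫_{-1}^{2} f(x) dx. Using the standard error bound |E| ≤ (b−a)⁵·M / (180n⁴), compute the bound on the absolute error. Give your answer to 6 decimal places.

0.004944

|E| ≤ (3)⁵·15 / (180·8⁴) = 3645/737280 = 0.004944.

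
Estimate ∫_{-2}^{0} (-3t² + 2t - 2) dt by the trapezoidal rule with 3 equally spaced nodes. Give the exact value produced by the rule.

-17

h = (0 − (-2))/2 = 1.
Nodes t₀,…,t₂ = -2, -1, 0.
f(t) = -3t² + 2t - 2: f₀=-18, f₁=-7, f₂=-2.
(h/2)·[f₀ + 2f₁ + f₂] = 0.5·(-34) = -17.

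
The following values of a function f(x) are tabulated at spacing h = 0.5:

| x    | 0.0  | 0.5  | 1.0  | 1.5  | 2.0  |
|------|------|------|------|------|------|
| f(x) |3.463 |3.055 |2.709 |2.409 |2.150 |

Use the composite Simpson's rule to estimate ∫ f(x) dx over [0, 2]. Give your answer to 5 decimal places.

5.48117

h = 0.5, n = 4.
(h/3)·[y₀ + 4y₁ + 2y₂ + 4y₃ + y₄] = 0.166667·(32.887) = 5.48117.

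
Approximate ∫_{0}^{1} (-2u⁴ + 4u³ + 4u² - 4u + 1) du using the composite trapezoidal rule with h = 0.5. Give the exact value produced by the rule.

1.1875

h = (1 − 0)/2 = 0.5.
Nodes u₀,…,u₂ = 0, 0.5, 1.
f(u) = -2u⁴ + 4u³ + 4u² - 4u + 1: f₀=1, f₁=0.375, f₂=3.
(h/2)·[f₀ + 2f₁ + f₂] = 0.25·(4.75) = 1.1875.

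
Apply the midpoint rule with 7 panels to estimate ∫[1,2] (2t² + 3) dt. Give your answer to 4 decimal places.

h = (2 − 1)/7 = 0.142857.
Midpoints m₁,…,m₇ = 1.071429, 1.214286, 1.357143, 1.5, 1.642857, 1.785714, 1.928571.
f(m₁)=5.295918, f(m₂)=5.948980, f(m₃)=6.683673, f(m₄)=7.5, f(m₅)=8.397959, f(m₆)=9.377551, f(m₇)=10.438776.
h·[f(m₁) + f(m₂) + f(m₃) + f(m₄) + f(m₅) + f(m₆) + f(m₇)] = 0.142857·(53.642857) = 7.6633.

7.6633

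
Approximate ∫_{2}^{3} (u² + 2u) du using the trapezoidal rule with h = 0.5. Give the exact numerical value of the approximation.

h = (3 − 2)/2 = 0.5.
Nodes u₀,…,u₂ = 2, 2.5, 3.
f(u) = u² + 2u: f₀=8, f₁=11.25, f₂=15.
(h/2)·[f₀ + 2f₁ + f₂] = 0.25·(45.5) = 11.375.

11.375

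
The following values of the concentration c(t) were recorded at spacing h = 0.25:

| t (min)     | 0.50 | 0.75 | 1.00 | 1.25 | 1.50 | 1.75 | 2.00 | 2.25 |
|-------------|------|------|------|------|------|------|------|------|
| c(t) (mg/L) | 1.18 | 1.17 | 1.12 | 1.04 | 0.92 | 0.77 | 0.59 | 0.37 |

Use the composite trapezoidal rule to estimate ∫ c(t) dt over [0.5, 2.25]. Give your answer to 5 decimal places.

h = 0.25, n = 7.
(h/2)·[y₀ + 2y₁ + 2y₂ + 2y₃ + 2y₄ + 2y₅ + 2y₆ + y₇] = 0.125·(12.77) = 1.59625.

1.59625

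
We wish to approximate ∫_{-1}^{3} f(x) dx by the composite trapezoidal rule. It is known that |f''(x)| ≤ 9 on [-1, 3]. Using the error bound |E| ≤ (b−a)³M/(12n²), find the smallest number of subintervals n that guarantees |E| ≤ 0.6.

9

Need 576/(12n²) ≤ 0.6.
n² ≥ 576/(12·0.6) = 80 ⇒ n ≥ 8.9443, so the smallest n is 9.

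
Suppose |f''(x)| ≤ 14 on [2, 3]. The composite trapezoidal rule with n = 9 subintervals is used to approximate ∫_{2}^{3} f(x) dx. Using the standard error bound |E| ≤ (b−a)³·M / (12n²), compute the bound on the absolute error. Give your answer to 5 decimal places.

|E| ≤ (1)³·14 / (12·9²) = 14/972 = 0.01440.

0.01440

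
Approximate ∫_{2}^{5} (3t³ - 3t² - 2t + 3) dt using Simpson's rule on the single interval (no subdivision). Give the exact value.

S = (b−a)/6 · [f(2) + 4f(3.5) + f(5)] = 0.5·[11 + 4·87.875 + 293] = 327.75.

327.75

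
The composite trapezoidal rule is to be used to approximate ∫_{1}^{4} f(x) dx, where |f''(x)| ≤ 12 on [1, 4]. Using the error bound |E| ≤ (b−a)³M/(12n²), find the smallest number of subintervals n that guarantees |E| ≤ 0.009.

55

Need 324/(12n²) ≤ 0.009.
n² ≥ 324/(12·0.009) = 3000 ⇒ n ≥ 54.7723, so the smallest n is 55.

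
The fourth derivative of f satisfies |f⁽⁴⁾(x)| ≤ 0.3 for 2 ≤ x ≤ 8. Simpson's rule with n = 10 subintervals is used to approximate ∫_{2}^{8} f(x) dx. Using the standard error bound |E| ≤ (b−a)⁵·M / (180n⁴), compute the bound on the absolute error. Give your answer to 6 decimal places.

0.001296

|E| ≤ (6)⁵·0.3 / (180·10⁴) = 2332.8/1800000 = 0.001296.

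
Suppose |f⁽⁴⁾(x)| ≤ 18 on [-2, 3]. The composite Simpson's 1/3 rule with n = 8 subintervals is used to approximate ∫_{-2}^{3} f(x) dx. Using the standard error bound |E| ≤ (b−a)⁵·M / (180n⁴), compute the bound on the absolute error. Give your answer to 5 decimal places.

|E| ≤ (5)⁵·18 / (180·8⁴) = 56250/737280 = 0.07629.

0.07629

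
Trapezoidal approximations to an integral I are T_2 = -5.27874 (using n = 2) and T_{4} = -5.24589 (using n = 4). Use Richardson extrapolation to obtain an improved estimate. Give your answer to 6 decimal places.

-5.234940

R = (4·T_{4} − T_2) / 3 = (4·(-5.24589) − (-5.27874))/3 = (-15.70482)/3 = -5.234940.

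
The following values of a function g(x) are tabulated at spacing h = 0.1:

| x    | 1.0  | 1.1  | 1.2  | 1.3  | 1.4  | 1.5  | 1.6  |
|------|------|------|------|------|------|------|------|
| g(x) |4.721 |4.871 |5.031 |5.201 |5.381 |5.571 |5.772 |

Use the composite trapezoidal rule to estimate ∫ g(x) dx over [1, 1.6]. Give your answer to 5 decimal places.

h = 0.1, n = 6.
(h/2)·[y₀ + 2y₁ + 2y₂ + 2y₃ + 2y₄ + 2y₅ + y₆] = 0.05·(62.603) = 3.13015.

3.13015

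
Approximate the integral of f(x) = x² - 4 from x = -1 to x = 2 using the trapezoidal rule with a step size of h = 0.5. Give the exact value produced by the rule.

h = (2 − (-1))/6 = 0.5.
Nodes x₀,…,x₆ = -1, -0.5, 0, 0.5, 1, 1.5, 2.
f(x) = x² - 4: f₀=-3, f₁=-3.75, f₂=-4, f₃=-3.75, f₄=-3, f₅=-1.75, f₆=0.
(h/2)·[f₀ + 2f₁ + 2f₂ + 2f₃ + 2f₄ + 2f₅ + f₆] = 0.25·(-35.5) = -8.875.

-8.875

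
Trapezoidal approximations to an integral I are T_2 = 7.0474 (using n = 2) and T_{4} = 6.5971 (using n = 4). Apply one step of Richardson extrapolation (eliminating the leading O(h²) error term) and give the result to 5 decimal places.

R = (4·T_{4} − T_2) / 3 = (4·6.5971 − 7.0474)/3 = (19.3410)/3 = 6.44700.

6.44700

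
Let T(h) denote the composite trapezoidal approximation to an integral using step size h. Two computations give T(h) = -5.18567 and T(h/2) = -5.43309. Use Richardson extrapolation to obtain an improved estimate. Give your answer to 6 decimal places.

R = (4·T(h/2) − T(h)) / 3 = (4·(-5.43309) − (-5.18567))/3 = (-16.54669)/3 = -5.515563.

-5.515563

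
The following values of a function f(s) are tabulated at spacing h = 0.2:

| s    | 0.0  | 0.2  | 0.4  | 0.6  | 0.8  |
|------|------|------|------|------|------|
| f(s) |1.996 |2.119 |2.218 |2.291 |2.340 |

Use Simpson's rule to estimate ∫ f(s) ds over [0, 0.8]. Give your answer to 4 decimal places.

1.7608

h = 0.2, n = 4.
(h/3)·[y₀ + 4y₁ + 2y₂ + 4y₃ + y₄] = 0.066667·(26.412) = 1.7608.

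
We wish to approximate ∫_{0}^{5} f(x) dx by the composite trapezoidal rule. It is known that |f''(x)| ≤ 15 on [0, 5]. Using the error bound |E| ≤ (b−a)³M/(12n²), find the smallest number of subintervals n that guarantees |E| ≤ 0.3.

23

Need 1875/(12n²) ≤ 0.3.
n² ≥ 1875/(12·0.3) = 520.833 ⇒ n ≥ 22.8218, so the smallest n is 23.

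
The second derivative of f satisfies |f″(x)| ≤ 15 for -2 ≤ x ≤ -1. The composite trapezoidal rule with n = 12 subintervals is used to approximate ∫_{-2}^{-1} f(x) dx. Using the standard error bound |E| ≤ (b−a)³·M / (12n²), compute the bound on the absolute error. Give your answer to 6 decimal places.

0.008681

|E| ≤ (1)³·15 / (12·12²) = 15/1728 = 0.008681.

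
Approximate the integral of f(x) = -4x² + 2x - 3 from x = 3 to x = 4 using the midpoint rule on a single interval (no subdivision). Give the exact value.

-45

M = (b−a)·f(3.5) = 1·(-45) = -45.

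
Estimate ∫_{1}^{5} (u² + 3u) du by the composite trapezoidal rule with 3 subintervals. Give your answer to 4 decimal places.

h = (5 − 1)/3 = 1.333333.
Nodes u₀,…,u₃ = 1, 2.333333, 3.666667, 5.
f(u) = u² + 3u: f₀=4, f₁=12.444444, f₂=24.444444, f₃=40.
(h/2)·[f₀ + 2f₁ + 2f₂ + f₃] = 0.666667·(117.777778) = 78.5185.

78.5185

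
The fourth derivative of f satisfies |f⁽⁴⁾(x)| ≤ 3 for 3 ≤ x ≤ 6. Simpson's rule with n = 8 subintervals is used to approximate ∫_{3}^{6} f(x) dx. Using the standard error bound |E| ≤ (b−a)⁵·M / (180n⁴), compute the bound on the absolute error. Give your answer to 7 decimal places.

0.0009888

|E| ≤ (3)⁵·3 / (180·8⁴) = 729/737280 = 0.0009888.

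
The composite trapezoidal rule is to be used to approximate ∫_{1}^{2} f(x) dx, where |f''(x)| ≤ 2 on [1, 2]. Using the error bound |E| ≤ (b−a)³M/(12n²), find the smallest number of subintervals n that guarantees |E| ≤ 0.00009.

44

Need 2/(12n²) ≤ 0.00009.
n² ≥ 2/(12·0.00009) = 1851.85 ⇒ n ≥ 43.0331, so the smallest n is 44.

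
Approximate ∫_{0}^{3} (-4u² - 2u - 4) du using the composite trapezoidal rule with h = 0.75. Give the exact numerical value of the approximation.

h = (3 − 0)/4 = 0.75.
Nodes u₀,…,u₄ = 0, 0.75, 1.5, 2.25, 3.
f(u) = -4u² - 2u - 4: f₀=-4, f₁=-7.75, f₂=-16, f₃=-28.75, f₄=-46.
(h/2)·[f₀ + 2f₁ + 2f₂ + 2f₃ + f₄] = 0.375·(-155) = -58.125.

-58.125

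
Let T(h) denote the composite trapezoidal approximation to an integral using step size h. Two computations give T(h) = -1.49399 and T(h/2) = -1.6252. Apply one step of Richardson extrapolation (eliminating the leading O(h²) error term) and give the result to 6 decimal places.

R = (4·T(h/2) − T(h)) / 3 = (4·(-1.6252) − (-1.49399))/3 = (-5.00681)/3 = -1.668937.

-1.668937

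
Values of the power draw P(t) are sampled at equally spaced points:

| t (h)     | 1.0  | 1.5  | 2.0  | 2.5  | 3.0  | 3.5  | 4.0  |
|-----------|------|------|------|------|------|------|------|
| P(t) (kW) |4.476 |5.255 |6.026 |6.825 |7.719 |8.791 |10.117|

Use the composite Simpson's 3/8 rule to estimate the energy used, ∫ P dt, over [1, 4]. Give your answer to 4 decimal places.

h = 0.5, n = 6.
(3h/8)·[y₀ + 3y₁ + 3y₂ + 2y₃ + 3y₄ + 3y₅ + y₆] = 0.1875·(111.616) = 20.9280.

20.9280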